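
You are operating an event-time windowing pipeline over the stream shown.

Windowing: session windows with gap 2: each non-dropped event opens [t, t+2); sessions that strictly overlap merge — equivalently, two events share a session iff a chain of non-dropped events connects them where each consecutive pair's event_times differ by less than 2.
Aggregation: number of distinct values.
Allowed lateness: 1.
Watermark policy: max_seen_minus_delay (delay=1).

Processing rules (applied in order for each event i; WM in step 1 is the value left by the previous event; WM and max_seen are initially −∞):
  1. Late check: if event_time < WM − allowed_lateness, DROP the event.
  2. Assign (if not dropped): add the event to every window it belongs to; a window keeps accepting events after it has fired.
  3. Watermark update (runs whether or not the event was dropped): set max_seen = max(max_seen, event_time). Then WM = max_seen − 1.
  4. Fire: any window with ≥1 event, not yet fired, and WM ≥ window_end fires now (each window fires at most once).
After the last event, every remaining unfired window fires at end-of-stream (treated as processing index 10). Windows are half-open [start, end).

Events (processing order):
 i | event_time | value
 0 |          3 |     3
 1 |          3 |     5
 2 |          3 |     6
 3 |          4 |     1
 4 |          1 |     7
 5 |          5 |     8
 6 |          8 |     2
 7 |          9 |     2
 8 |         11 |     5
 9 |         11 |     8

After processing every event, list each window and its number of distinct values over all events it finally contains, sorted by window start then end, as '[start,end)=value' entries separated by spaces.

i=0 t=3 v=3: → [3,5); WM=2
i=1 t=3 v=5: → [3,5); WM=2
i=2 t=3 v=6: → [3,5); WM=2
i=3 t=4 v=1: → [3,6); WM=3
i=4 t=1 v=7: DROP (t<3-1); WM=3
i=5 t=5 v=8: → [3,7); WM=4
i=6 t=8 v=2: → [8,10); WM=7
i=7 t=9 v=2: → [8,11); WM=8
i=8 t=11 v=5: → [11,13); WM=10
i=9 t=11 v=8: → [11,13); WM=10

[3,7)=5 [8,11)=1 [11,13)=2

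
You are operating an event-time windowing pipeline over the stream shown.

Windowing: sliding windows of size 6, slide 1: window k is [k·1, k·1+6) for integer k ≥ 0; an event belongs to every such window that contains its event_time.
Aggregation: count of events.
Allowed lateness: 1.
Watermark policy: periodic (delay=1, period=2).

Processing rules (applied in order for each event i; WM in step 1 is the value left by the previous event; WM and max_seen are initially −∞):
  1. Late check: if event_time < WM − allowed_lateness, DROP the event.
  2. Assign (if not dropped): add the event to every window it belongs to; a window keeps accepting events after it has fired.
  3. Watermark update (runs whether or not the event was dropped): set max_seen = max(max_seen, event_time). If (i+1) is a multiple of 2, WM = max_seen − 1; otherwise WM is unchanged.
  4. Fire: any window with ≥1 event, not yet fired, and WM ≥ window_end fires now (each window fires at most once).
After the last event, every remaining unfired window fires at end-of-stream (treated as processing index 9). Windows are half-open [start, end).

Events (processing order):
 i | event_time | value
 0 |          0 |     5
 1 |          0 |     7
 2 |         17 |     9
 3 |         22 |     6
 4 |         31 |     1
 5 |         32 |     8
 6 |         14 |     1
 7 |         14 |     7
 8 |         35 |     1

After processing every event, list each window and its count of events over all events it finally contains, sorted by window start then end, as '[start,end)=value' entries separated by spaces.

i=0 t=0 v=5: → [0,6); WM=−∞
i=1 t=0 v=7: → [0,6); WM=-1
i=2 t=17 v=9: → [17,23),[16,22),[15,21),[14,20),[13,19),[12,18); WM=-1
i=3 t=22 v=6: → [22,28),[21,27),[20,26),[19,25),[18,24),[17,23); WM=21; [0,6) fires=2 [12,18) fires=1 [13,19) fires=1 [14,20) fires=1 [15,21) fires=1
i=4 t=31 v=1: → [31,37),[30,36),[29,35),[28,34),[27,33),[26,32); WM=21
i=5 t=32 v=8: → [32,38),[31,37),[30,36),[29,35),[28,34),[27,33); WM=31; [16,22) fires=1 [17,23) fires=2 [18,24) fires=1 [19,25) fires=1 [20,26) fires=1 [21,27) fires=1 [22,28) fires=1
i=6 t=14 v=1: DROP (t<31-1); WM=31
i=7 t=14 v=7: DROP (t<31-1); WM=31
i=8 t=35 v=1: → [35,41),[34,40),[33,39),[32,38),[31,37),[30,36); WM=31

[0,6)=2 [12,18)=1 [13,19)=1 [14,20)=1 [15,21)=1 [16,22)=1 [17,23)=2 [18,24)=1 [19,25)=1 [20,26)=1 [21,27)=1 [22,28)=1 [26,32)=1 [27,33)=2 [28,34)=2 [29,35)=2 [30,36)=3 [31,37)=3 [32,38)=2 [33,39)=1 [34,40)=1 [35,41)=1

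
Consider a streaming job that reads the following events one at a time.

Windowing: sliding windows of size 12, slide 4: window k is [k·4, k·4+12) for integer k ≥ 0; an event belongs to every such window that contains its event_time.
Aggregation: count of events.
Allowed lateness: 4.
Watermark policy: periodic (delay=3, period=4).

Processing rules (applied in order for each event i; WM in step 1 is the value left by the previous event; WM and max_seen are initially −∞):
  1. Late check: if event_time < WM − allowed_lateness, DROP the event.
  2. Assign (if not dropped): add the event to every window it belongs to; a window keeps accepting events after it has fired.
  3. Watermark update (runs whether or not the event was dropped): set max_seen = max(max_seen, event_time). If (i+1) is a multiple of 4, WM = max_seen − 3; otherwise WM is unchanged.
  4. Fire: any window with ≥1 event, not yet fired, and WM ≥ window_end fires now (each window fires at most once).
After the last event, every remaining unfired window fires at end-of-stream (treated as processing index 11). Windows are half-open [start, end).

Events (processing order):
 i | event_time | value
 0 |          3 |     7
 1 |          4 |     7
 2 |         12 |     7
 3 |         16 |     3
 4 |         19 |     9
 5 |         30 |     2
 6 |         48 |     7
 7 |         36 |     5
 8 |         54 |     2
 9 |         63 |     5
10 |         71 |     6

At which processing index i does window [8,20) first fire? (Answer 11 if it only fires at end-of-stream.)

7

i=0 t=3 v=7: → [0,12); WM=−∞
i=1 t=4 v=7: → [4,16),[0,12); WM=−∞
i=2 t=12 v=7: → [12,24),[8,20),[4,16); WM=−∞
i=3 t=16 v=3: → [16,28),[12,24),[8,20); WM=13; [0,12) fires=2
i=4 t=19 v=9: → [16,28),[12,24),[8,20); WM=13
i=5 t=30 v=2: → [28,40),[24,36),[20,32); WM=13
i=6 t=48 v=7: → [48,60),[44,56),[40,52); WM=13
i=7 t=36 v=5: → [36,48),[32,44),[28,40); WM=45; [4,16) fires=2 [8,20) fires=3 [12,24) fires=3 [16,28) fires=2 [20,32) fires=1 [24,36) fires=1 [28,40) fires=2 [32,44) fires=1
i=8 t=54 v=2: → [52,64),[48,60),[44,56); WM=45
i=9 t=63 v=5: → [60,72),[56,68),[52,64); WM=45
i=10 t=71 v=6: → [68,80),[64,76),[60,72); WM=45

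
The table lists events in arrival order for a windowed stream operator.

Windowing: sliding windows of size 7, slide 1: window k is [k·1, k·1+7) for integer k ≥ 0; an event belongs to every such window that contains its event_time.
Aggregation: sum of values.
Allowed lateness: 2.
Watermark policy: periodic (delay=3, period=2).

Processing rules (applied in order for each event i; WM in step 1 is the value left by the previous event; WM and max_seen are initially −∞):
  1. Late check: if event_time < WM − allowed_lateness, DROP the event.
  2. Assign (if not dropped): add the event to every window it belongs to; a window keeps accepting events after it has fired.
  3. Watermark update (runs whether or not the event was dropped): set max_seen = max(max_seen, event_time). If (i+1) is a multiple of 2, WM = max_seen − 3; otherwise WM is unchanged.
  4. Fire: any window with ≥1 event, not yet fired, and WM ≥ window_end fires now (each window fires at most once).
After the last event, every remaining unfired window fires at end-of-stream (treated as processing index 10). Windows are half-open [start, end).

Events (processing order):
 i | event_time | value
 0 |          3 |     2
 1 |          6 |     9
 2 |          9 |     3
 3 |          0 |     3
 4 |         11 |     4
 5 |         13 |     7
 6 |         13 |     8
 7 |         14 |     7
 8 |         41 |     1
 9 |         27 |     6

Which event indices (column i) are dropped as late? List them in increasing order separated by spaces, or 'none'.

3

i=0 t=3 v=2: → [3,10),[2,9),[1,8),[0,7); WM=−∞
i=1 t=6 v=9: → [6,13),[5,12),[4,11),[3,10),[2,9),[1,8),[0,7); WM=3
i=2 t=9 v=3: → [9,16),[8,15),[7,14),[6,13),[5,12),[4,11),[3,10); WM=3
i=3 t=0 v=3: DROP (t<3-2); WM=6
i=4 t=11 v=4: → [11,18),[10,17),[9,16),[8,15),[7,14),[6,13),[5,12); WM=6
i=5 t=13 v=7: → [13,20),[12,19),[11,18),[10,17),[9,16),[8,15),[7,14); WM=10; [0,7) fires=11 [1,8) fires=11 [2,9) fires=11 [3,10) fires=14
i=6 t=13 v=8: → [13,20),[12,19),[11,18),[10,17),[9,16),[8,15),[7,14); WM=10
i=7 t=14 v=7: → [14,21),[13,20),[12,19),[11,18),[10,17),[9,16),[8,15); WM=11; [4,11) fires=12
i=8 t=41 v=1: → [41,48),[40,47),[39,46),[38,45),[37,44),[36,43),[35,42); WM=11
i=9 t=27 v=6: → [27,34),[26,33),[25,32),[24,31),[23,30),[22,29),[21,28); WM=38; [5,12) fires=16 [6,13) fires=16 [7,14) fires=22 [8,15) fires=29 [9,16) fires=29 [10,17) fires=26 [11,18) fires=26 [12,19) fires=22 [13,20) fires=22 [14,21) fires=7 [21,28) fires=6 [22,29) fires=6 [23,30) fires=6 [24,31) fires=6 [25,32) fires=6 [26,33) fires=6 [27,34) fires=6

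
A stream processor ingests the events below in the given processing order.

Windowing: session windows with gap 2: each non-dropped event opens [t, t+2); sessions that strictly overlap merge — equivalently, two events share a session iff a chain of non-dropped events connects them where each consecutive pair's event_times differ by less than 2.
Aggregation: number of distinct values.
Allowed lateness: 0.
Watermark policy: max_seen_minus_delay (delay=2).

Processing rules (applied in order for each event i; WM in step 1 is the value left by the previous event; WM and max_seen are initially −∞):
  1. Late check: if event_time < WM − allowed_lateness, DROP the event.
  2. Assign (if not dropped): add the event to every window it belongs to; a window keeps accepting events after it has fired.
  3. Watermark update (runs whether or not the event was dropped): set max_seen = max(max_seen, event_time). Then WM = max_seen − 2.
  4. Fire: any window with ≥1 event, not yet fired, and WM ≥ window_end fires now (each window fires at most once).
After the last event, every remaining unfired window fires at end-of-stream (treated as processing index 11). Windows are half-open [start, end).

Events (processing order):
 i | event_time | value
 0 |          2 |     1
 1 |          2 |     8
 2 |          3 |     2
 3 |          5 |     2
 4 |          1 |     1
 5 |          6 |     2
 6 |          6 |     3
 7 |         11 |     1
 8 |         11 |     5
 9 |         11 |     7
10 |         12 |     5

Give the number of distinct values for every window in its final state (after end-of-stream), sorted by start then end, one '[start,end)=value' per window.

i=0 t=2 v=1: → [2,4); WM=0
i=1 t=2 v=8: → [2,4); WM=0
i=2 t=3 v=2: → [2,5); WM=1
i=3 t=5 v=2: → [5,7); WM=3
i=4 t=1 v=1: DROP (t<3-0); WM=3
i=5 t=6 v=2: → [5,8); WM=4
i=6 t=6 v=3: → [5,8); WM=4
i=7 t=11 v=1: → [11,13); WM=9
i=8 t=11 v=5: → [11,13); WM=9
i=9 t=11 v=7: → [11,13); WM=9
i=10 t=12 v=5: → [11,14); WM=10

[2,5)=3 [5,8)=2 [11,14)=3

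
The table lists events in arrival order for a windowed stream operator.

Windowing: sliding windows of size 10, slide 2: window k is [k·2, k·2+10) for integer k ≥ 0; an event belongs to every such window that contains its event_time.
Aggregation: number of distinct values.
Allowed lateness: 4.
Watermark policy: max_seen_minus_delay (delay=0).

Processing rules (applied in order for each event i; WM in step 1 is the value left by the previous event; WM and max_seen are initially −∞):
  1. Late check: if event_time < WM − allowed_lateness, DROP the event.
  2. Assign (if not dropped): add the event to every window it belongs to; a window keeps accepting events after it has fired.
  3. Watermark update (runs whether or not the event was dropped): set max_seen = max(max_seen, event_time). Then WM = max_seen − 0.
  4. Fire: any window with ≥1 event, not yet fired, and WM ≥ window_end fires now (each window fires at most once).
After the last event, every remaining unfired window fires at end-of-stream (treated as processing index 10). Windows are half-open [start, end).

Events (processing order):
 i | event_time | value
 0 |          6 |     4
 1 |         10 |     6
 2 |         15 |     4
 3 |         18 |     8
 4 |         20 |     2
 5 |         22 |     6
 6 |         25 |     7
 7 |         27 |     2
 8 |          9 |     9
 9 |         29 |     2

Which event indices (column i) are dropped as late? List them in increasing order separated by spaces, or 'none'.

i=0 t=6 v=4: → [6,16),[4,14),[2,12),[0,10); WM=6
i=1 t=10 v=6: → [10,20),[8,18),[6,16),[4,14),[2,12); WM=10; [0,10) fires=1
i=2 t=15 v=4: → [14,24),[12,22),[10,20),[8,18),[6,16); WM=15; [2,12) fires=2 [4,14) fires=2
i=3 t=18 v=8: → [18,28),[16,26),[14,24),[12,22),[10,20); WM=18; [6,16) fires=2 [8,18) fires=2
i=4 t=20 v=2: → [20,30),[18,28),[16,26),[14,24),[12,22); WM=20; [10,20) fires=3
i=5 t=22 v=6: → [22,32),[20,30),[18,28),[16,26),[14,24); WM=22; [12,22) fires=3
i=6 t=25 v=7: → [24,34),[22,32),[20,30),[18,28),[16,26); WM=25; [14,24) fires=4
i=7 t=27 v=2: → [26,36),[24,34),[22,32),[20,30),[18,28); WM=27; [16,26) fires=4
i=8 t=9 v=9: DROP (t<27-4); WM=27
i=9 t=29 v=2: → [28,38),[26,36),[24,34),[22,32),[20,30); WM=29; [18,28) fires=4

8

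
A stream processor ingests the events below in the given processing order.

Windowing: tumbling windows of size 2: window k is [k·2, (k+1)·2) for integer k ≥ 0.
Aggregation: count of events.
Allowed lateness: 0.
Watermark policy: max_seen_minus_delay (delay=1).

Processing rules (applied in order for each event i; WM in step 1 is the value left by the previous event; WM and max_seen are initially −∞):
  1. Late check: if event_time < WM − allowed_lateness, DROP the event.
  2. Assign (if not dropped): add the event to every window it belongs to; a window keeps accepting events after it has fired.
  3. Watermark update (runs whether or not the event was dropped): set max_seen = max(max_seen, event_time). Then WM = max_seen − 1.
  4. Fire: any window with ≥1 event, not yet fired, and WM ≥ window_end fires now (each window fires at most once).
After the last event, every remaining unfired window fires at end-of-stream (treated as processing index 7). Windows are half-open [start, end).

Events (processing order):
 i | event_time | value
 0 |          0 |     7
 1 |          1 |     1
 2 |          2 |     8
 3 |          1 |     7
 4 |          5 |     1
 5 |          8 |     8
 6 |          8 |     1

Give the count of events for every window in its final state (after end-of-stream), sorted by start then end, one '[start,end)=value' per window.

i=0 t=0 v=7: → [0,2); WM=-1
i=1 t=1 v=1: → [0,2); WM=0
i=2 t=2 v=8: → [2,4); WM=1
i=3 t=1 v=7: → [0,2); WM=1
i=4 t=5 v=1: → [4,6); WM=4; [0,2) fires=3 [2,4) fires=1
i=5 t=8 v=8: → [8,10); WM=7; [4,6) fires=1
i=6 t=8 v=1: → [8,10); WM=7

[0,2)=3 [2,4)=1 [4,6)=1 [8,10)=2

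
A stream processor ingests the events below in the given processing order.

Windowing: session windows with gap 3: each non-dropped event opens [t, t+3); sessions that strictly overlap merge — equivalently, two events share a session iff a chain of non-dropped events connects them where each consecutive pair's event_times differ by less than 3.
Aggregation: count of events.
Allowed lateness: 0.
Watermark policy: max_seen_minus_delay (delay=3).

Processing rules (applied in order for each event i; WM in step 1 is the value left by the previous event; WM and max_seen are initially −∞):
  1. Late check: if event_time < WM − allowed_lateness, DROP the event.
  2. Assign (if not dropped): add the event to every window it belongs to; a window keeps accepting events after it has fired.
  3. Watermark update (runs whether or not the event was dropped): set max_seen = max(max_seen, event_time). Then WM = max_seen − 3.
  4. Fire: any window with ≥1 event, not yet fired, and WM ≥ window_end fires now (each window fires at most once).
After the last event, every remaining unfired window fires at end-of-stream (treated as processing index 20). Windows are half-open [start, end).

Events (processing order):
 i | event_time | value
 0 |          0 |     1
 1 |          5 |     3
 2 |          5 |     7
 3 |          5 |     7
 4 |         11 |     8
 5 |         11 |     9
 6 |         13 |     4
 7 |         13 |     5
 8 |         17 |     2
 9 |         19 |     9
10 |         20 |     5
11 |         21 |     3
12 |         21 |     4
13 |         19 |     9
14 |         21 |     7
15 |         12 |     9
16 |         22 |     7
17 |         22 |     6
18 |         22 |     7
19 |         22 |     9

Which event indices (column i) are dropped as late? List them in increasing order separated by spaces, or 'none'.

15

i=0 t=0 v=1: → [0,3); WM=-3
i=1 t=5 v=3: → [5,8); WM=2
i=2 t=5 v=7: → [5,8); WM=2
i=3 t=5 v=7: → [5,8); WM=2
i=4 t=11 v=8: → [11,14); WM=8
i=5 t=11 v=9: → [11,14); WM=8
i=6 t=13 v=4: → [11,16); WM=10
i=7 t=13 v=5: → [11,16); WM=10
i=8 t=17 v=2: → [17,20); WM=14
i=9 t=19 v=9: → [17,22); WM=16
i=10 t=20 v=5: → [17,23); WM=17
i=11 t=21 v=3: → [17,24); WM=18
i=12 t=21 v=4: → [17,24); WM=18
i=13 t=19 v=9: → [17,24); WM=18
i=14 t=21 v=7: → [17,24); WM=18
i=15 t=12 v=9: DROP (t<18-0); WM=18
i=16 t=22 v=7: → [17,25); WM=19
i=17 t=22 v=6: → [17,25); WM=19
i=18 t=22 v=7: → [17,25); WM=19
i=19 t=22 v=9: → [17,25); WM=19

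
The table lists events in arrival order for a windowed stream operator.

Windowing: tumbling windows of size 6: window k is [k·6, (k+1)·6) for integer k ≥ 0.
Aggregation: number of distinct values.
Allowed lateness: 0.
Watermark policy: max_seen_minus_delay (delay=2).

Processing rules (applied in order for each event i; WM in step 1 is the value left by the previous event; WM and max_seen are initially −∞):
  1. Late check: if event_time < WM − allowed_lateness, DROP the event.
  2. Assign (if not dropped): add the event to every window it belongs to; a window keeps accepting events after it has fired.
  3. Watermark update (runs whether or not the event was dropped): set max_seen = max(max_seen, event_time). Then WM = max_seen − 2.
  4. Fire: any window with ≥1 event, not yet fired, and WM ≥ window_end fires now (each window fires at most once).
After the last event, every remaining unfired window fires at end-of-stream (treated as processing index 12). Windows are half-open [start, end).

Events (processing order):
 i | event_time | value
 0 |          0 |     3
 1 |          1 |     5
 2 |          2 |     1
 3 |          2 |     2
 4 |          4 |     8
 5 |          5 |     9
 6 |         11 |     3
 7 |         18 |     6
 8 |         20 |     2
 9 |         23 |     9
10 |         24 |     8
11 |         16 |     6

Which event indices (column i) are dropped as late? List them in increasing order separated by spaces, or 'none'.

11

i=0 t=0 v=3: → [0,6); WM=-2
i=1 t=1 v=5: → [0,6); WM=-1
i=2 t=2 v=1: → [0,6); WM=0
i=3 t=2 v=2: → [0,6); WM=0
i=4 t=4 v=8: → [0,6); WM=2
i=5 t=5 v=9: → [0,6); WM=3
i=6 t=11 v=3: → [6,12); WM=9; [0,6) fires=6
i=7 t=18 v=6: → [18,24); WM=16; [6,12) fires=1
i=8 t=20 v=2: → [18,24); WM=18
i=9 t=23 v=9: → [18,24); WM=21
i=10 t=24 v=8: → [24,30); WM=22
i=11 t=16 v=6: DROP (t<22-0); WM=22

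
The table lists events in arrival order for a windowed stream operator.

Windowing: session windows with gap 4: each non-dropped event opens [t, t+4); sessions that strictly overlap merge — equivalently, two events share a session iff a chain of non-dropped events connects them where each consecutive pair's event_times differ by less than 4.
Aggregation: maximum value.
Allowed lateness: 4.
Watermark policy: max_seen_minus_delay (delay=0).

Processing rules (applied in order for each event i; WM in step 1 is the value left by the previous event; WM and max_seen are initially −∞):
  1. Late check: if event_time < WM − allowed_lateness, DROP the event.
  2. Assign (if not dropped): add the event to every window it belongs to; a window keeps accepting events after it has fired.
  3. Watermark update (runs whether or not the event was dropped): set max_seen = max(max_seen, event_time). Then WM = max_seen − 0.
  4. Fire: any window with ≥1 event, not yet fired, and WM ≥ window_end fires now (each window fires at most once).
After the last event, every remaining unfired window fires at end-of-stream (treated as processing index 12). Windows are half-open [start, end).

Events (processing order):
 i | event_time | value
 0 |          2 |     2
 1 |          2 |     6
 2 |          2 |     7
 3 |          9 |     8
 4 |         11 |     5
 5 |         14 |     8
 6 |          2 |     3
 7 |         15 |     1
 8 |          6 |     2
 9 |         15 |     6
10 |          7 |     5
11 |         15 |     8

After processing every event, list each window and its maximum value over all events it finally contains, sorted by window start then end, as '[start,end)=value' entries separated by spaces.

i=0 t=2 v=2: → [2,6); WM=2
i=1 t=2 v=6: → [2,6); WM=2
i=2 t=2 v=7: → [2,6); WM=2
i=3 t=9 v=8: → [9,13); WM=9
i=4 t=11 v=5: → [9,15); WM=11
i=5 t=14 v=8: → [9,18); WM=14
i=6 t=2 v=3: DROP (t<14-4); WM=14
i=7 t=15 v=1: → [9,19); WM=15
i=8 t=6 v=2: DROP (t<15-4); WM=15
i=9 t=15 v=6: → [9,19); WM=15
i=10 t=7 v=5: DROP (t<15-4); WM=15
i=11 t=15 v=8: → [9,19); WM=15

[2,6)=7 [9,19)=8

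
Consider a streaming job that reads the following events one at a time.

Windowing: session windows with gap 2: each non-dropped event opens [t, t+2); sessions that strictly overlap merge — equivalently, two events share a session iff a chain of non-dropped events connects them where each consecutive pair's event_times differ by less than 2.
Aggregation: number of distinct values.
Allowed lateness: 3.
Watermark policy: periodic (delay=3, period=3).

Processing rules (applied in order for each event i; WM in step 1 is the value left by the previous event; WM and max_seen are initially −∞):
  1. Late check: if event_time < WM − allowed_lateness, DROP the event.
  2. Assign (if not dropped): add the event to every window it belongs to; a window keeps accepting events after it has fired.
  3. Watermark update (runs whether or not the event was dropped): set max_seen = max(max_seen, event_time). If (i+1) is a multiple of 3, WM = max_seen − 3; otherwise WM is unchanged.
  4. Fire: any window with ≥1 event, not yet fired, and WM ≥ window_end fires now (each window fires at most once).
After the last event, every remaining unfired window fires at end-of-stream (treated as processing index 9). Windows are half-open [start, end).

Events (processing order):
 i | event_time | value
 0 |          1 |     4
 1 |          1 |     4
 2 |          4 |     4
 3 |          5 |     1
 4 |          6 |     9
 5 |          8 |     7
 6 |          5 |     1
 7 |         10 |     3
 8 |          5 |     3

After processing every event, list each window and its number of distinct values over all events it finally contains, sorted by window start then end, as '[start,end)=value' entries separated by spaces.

i=0 t=1 v=4: → [1,3); WM=−∞
i=1 t=1 v=4: → [1,3); WM=−∞
i=2 t=4 v=4: → [4,6); WM=1
i=3 t=5 v=1: → [4,7); WM=1
i=4 t=6 v=9: → [4,8); WM=1
i=5 t=8 v=7: → [8,10); WM=5
i=6 t=5 v=1: → [4,8); WM=5
i=7 t=10 v=3: → [10,12); WM=5
i=8 t=5 v=3: → [4,8); WM=7

[1,3)=1 [4,8)=4 [8,10)=1 [10,12)=1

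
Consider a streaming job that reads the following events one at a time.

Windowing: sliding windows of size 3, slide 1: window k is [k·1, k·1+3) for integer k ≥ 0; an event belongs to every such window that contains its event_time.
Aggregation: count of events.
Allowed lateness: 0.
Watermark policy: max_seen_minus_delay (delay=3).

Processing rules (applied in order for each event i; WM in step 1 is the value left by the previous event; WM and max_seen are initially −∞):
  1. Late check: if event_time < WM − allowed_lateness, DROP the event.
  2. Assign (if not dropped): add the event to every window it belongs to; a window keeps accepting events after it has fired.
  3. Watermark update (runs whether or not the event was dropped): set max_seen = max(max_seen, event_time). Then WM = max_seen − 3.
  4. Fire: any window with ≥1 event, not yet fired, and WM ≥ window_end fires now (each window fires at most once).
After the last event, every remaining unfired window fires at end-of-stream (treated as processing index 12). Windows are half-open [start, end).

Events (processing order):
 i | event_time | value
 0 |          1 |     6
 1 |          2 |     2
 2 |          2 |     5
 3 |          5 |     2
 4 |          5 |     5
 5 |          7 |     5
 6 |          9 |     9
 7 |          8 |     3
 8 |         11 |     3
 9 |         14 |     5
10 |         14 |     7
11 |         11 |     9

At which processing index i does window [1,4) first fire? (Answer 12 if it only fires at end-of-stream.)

5

i=0 t=1 v=6: → [1,4),[0,3); WM=-2
i=1 t=2 v=2: → [2,5),[1,4),[0,3); WM=-1
i=2 t=2 v=5: → [2,5),[1,4),[0,3); WM=-1
i=3 t=5 v=2: → [5,8),[4,7),[3,6); WM=2
i=4 t=5 v=5: → [5,8),[4,7),[3,6); WM=2
i=5 t=7 v=5: → [7,10),[6,9),[5,8); WM=4; [0,3) fires=3 [1,4) fires=3
i=6 t=9 v=9: → [9,12),[8,11),[7,10); WM=6; [2,5) fires=2 [3,6) fires=2
i=7 t=8 v=3: → [8,11),[7,10),[6,9); WM=6
i=8 t=11 v=3: → [11,14),[10,13),[9,12); WM=8; [4,7) fires=2 [5,8) fires=3
i=9 t=14 v=5: → [14,17),[13,16),[12,15); WM=11; [6,9) fires=2 [7,10) fires=3 [8,11) fires=2
i=10 t=14 v=7: → [14,17),[13,16),[12,15); WM=11
i=11 t=11 v=9: → [11,14),[10,13),[9,12); WM=11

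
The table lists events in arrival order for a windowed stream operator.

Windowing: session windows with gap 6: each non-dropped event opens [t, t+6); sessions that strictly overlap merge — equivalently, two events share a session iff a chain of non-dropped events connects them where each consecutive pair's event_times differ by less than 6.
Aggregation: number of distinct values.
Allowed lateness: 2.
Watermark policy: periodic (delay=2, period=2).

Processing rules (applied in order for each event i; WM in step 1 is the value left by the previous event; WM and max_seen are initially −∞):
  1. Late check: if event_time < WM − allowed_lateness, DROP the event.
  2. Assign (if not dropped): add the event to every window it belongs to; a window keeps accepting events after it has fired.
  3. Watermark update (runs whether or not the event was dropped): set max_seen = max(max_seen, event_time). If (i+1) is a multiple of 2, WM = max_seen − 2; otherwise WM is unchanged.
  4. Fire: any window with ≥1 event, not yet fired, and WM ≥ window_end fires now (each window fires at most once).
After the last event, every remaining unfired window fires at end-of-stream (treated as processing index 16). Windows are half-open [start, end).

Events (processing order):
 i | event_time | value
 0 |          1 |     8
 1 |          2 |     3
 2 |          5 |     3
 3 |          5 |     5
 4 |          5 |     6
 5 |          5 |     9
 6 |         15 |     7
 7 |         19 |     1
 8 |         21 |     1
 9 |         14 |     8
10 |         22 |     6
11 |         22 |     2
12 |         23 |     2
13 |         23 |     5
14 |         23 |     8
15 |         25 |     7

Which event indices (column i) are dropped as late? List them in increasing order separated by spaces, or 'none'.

i=0 t=1 v=8: → [1,7); WM=−∞
i=1 t=2 v=3: → [1,8); WM=0
i=2 t=5 v=3: → [1,11); WM=0
i=3 t=5 v=5: → [1,11); WM=3
i=4 t=5 v=6: → [1,11); WM=3
i=5 t=5 v=9: → [1,11); WM=3
i=6 t=15 v=7: → [15,21); WM=3
i=7 t=19 v=1: → [15,25); WM=17
i=8 t=21 v=1: → [15,27); WM=17
i=9 t=14 v=8: DROP (t<17-2); WM=19
i=10 t=22 v=6: → [15,28); WM=19
i=11 t=22 v=2: → [15,28); WM=20
i=12 t=23 v=2: → [15,29); WM=20
i=13 t=23 v=5: → [15,29); WM=21
i=14 t=23 v=8: → [15,29); WM=21
i=15 t=25 v=7: → [15,31); WM=23

9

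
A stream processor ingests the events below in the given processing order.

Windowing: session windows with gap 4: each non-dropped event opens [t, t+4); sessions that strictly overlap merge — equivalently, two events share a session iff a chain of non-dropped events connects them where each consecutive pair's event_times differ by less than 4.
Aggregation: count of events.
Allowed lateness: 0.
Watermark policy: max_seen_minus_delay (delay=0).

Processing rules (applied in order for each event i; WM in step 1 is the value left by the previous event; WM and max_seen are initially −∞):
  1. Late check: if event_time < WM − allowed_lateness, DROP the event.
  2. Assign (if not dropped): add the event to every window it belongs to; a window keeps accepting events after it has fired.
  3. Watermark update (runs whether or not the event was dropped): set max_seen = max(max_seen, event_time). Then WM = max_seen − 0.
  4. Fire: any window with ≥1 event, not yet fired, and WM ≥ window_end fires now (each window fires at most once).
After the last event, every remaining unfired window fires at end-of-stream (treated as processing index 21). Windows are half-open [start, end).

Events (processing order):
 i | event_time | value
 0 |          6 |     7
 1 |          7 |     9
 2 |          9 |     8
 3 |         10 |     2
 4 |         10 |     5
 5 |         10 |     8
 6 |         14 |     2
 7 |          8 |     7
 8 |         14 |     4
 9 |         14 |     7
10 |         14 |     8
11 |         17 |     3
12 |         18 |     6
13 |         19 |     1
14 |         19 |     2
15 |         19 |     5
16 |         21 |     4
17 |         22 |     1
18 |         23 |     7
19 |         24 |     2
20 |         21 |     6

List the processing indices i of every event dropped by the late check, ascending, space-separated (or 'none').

i=0 t=6 v=7: → [6,10); WM=6
i=1 t=7 v=9: → [6,11); WM=7
i=2 t=9 v=8: → [6,13); WM=9
i=3 t=10 v=2: → [6,14); WM=10
i=4 t=10 v=5: → [6,14); WM=10
i=5 t=10 v=8: → [6,14); WM=10
i=6 t=14 v=2: → [14,18); WM=14
i=7 t=8 v=7: DROP (t<14-0); WM=14
i=8 t=14 v=4: → [14,18); WM=14
i=9 t=14 v=7: → [14,18); WM=14
i=10 t=14 v=8: → [14,18); WM=14
i=11 t=17 v=3: → [14,21); WM=17
i=12 t=18 v=6: → [14,22); WM=18
i=13 t=19 v=1: → [14,23); WM=19
i=14 t=19 v=2: → [14,23); WM=19
i=15 t=19 v=5: → [14,23); WM=19
i=16 t=21 v=4: → [14,25); WM=21
i=17 t=22 v=1: → [14,26); WM=22
i=18 t=23 v=7: → [14,27); WM=23
i=19 t=24 v=2: → [14,28); WM=24
i=20 t=21 v=6: DROP (t<24-0); WM=24

7 20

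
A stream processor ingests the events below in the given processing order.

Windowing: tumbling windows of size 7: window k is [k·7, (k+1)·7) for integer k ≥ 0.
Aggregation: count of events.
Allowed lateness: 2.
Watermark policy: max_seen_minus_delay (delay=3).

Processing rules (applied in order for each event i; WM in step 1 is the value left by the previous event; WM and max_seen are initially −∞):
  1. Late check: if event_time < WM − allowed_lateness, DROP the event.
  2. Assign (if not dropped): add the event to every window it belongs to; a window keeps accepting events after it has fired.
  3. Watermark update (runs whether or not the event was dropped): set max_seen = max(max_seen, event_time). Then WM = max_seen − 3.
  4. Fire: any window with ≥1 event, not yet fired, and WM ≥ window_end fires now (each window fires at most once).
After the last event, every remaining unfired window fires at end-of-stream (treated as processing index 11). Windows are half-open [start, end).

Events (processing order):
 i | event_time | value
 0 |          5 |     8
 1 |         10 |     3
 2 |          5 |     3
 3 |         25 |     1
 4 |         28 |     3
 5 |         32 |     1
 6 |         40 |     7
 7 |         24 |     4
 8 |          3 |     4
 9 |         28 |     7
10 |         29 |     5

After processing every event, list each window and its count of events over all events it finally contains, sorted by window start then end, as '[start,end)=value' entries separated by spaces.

[0,7)=2 [7,14)=1 [21,28)=1 [28,35)=2 [35,42)=1

i=0 t=5 v=8: → [0,7); WM=2
i=1 t=10 v=3: → [7,14); WM=7; [0,7) fires=1
i=2 t=5 v=3: → [0,7); WM=7
i=3 t=25 v=1: → [21,28); WM=22; [7,14) fires=1
i=4 t=28 v=3: → [28,35); WM=25
i=5 t=32 v=1: → [28,35); WM=29; [21,28) fires=1
i=6 t=40 v=7: → [35,42); WM=37; [28,35) fires=2
i=7 t=24 v=4: DROP (t<37-2); WM=37
i=8 t=3 v=4: DROP (t<37-2); WM=37
i=9 t=28 v=7: DROP (t<37-2); WM=37
i=10 t=29 v=5: DROP (t<37-2); WM=37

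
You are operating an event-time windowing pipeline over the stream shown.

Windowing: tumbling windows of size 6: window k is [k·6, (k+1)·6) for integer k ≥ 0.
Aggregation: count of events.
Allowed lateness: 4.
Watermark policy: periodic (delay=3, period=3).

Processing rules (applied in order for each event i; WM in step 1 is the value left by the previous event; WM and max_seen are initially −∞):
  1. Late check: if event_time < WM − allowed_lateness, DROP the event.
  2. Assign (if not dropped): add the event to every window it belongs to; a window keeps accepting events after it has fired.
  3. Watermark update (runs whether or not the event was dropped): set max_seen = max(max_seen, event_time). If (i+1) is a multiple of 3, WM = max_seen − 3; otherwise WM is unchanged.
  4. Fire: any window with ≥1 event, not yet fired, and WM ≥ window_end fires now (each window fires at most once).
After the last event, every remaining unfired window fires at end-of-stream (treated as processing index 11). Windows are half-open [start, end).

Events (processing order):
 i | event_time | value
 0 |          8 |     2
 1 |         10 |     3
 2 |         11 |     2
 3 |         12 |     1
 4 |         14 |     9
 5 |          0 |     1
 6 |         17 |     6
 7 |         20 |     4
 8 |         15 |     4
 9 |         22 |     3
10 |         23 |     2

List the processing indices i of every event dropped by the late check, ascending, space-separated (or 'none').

5

i=0 t=8 v=2: → [6,12); WM=−∞
i=1 t=10 v=3: → [6,12); WM=−∞
i=2 t=11 v=2: → [6,12); WM=8
i=3 t=12 v=1: → [12,18); WM=8
i=4 t=14 v=9: → [12,18); WM=8
i=5 t=0 v=1: DROP (t<8-4); WM=11
i=6 t=17 v=6: → [12,18); WM=11
i=7 t=20 v=4: → [18,24); WM=11
i=8 t=15 v=4: → [12,18); WM=17; [6,12) fires=3
i=9 t=22 v=3: → [18,24); WM=17
i=10 t=23 v=2: → [18,24); WM=17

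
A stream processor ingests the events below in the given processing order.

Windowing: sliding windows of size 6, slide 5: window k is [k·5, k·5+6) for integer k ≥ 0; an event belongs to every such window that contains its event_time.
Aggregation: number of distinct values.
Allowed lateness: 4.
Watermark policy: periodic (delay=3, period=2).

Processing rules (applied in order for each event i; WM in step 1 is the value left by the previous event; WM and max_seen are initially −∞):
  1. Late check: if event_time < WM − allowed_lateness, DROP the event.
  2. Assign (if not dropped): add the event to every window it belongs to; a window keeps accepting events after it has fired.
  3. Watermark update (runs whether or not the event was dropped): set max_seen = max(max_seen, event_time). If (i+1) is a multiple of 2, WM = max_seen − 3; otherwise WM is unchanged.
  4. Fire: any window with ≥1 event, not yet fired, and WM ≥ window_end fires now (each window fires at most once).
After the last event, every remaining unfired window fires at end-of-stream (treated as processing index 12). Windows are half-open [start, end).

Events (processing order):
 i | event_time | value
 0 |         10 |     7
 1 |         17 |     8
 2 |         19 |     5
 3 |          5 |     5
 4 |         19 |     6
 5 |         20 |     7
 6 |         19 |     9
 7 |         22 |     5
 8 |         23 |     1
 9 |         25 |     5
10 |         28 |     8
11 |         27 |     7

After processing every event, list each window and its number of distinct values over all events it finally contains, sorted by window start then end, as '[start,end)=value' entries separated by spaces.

[5,11)=1 [10,16)=1 [15,21)=5 [20,26)=3 [25,31)=3

i=0 t=10 v=7: → [10,16),[5,11); WM=−∞
i=1 t=17 v=8: → [15,21); WM=14; [5,11) fires=1
i=2 t=19 v=5: → [15,21); WM=14
i=3 t=5 v=5: DROP (t<14-4); WM=16; [10,16) fires=1
i=4 t=19 v=6: → [15,21); WM=16
i=5 t=20 v=7: → [20,26),[15,21); WM=17
i=6 t=19 v=9: → [15,21); WM=17
i=7 t=22 v=5: → [20,26); WM=19
i=8 t=23 v=1: → [20,26); WM=19
i=9 t=25 v=5: → [25,31),[20,26); WM=22; [15,21) fires=5
i=10 t=28 v=8: → [25,31); WM=22
i=11 t=27 v=7: → [25,31); WM=25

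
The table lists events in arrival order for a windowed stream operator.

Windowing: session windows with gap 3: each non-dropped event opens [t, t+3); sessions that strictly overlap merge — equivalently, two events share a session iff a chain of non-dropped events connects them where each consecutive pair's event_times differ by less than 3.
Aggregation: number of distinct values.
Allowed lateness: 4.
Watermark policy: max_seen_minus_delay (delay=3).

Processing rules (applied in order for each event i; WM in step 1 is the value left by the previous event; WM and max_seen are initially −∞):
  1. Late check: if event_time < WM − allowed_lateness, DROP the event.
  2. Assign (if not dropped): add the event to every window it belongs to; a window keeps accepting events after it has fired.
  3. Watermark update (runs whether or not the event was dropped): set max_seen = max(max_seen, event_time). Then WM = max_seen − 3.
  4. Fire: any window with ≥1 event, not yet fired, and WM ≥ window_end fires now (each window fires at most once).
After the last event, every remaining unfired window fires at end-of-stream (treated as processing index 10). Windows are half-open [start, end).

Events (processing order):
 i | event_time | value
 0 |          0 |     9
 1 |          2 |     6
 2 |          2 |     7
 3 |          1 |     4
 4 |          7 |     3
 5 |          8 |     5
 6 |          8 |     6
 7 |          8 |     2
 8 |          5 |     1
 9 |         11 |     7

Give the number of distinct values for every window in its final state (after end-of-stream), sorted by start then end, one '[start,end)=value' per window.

[0,5)=4 [5,11)=5 [11,14)=1

i=0 t=0 v=9: → [0,3); WM=-3
i=1 t=2 v=6: → [0,5); WM=-1
i=2 t=2 v=7: → [0,5); WM=-1
i=3 t=1 v=4: → [0,5); WM=-1
i=4 t=7 v=3: → [7,10); WM=4
i=5 t=8 v=5: → [7,11); WM=5
i=6 t=8 v=6: → [7,11); WM=5
i=7 t=8 v=2: → [7,11); WM=5
i=8 t=5 v=1: → [5,11); WM=5
i=9 t=11 v=7: → [11,14); WM=8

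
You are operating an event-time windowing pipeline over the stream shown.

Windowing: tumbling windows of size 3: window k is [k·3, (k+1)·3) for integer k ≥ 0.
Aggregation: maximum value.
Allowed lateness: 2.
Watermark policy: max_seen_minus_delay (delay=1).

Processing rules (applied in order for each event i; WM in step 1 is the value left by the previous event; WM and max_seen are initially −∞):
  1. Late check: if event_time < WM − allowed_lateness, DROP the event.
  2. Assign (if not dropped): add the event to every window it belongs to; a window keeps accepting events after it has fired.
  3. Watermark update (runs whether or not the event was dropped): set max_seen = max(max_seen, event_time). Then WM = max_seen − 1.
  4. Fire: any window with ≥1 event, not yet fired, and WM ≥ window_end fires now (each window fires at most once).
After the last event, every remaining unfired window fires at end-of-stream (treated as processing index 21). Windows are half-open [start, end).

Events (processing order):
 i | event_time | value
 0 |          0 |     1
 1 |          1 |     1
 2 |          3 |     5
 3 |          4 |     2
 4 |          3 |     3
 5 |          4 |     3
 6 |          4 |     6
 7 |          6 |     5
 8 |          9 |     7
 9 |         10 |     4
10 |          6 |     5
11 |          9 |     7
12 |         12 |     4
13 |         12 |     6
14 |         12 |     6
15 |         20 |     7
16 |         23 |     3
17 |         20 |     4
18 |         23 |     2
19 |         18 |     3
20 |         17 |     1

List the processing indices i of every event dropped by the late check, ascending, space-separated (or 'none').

10 19 20

i=0 t=0 v=1: → [0,3); WM=-1
i=1 t=1 v=1: → [0,3); WM=0
i=2 t=3 v=5: → [3,6); WM=2
i=3 t=4 v=2: → [3,6); WM=3; [0,3) fires=1
i=4 t=3 v=3: → [3,6); WM=3
i=5 t=4 v=3: → [3,6); WM=3
i=6 t=4 v=6: → [3,6); WM=3
i=7 t=6 v=5: → [6,9); WM=5
i=8 t=9 v=7: → [9,12); WM=8; [3,6) fires=6
i=9 t=10 v=4: → [9,12); WM=9; [6,9) fires=5
i=10 t=6 v=5: DROP (t<9-2); WM=9
i=11 t=9 v=7: → [9,12); WM=9
i=12 t=12 v=4: → [12,15); WM=11
i=13 t=12 v=6: → [12,15); WM=11
i=14 t=12 v=6: → [12,15); WM=11
i=15 t=20 v=7: → [18,21); WM=19; [9,12) fires=7 [12,15) fires=6
i=16 t=23 v=3: → [21,24); WM=22; [18,21) fires=7
i=17 t=20 v=4: → [18,21); WM=22
i=18 t=23 v=2: → [21,24); WM=22
i=19 t=18 v=3: DROP (t<22-2); WM=22
i=20 t=17 v=1: DROP (t<22-2); WM=22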